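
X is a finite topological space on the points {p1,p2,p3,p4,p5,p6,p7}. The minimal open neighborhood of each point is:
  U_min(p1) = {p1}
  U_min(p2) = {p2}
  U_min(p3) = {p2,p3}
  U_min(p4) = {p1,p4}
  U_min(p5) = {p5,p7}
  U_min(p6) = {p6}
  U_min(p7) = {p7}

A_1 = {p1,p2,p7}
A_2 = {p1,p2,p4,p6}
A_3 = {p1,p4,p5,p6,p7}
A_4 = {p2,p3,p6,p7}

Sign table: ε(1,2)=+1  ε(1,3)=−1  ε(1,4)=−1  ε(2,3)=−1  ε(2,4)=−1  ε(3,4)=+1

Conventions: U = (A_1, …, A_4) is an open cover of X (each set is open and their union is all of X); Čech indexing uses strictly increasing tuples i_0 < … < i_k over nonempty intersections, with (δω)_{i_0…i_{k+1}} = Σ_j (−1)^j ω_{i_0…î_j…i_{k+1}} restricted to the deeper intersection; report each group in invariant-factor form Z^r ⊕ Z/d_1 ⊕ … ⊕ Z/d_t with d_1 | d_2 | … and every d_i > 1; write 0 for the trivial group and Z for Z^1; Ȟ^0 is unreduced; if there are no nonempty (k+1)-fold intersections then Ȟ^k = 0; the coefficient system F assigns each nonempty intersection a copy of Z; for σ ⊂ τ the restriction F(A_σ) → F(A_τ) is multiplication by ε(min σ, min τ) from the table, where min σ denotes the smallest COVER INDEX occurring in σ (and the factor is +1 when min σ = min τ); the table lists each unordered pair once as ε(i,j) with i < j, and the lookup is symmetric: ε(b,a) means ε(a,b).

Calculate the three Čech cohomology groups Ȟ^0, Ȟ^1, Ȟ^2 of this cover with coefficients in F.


Ȟ^0 = Z; Ȟ^1 = 0; Ȟ^2 = Z

nerve of the cover:
  A12={p1,p2} A13={p1,p7} A14={p2,p7} A23={p1,p4,p6} A24={p2,p6} A34={p6,p7}
  A123={p1} A124={p2} A134={p7} A234={p6}
C dims 4,6,4; δ0: rk 3, SNF 1^3; δ1: rk 3, SNF 1^3
Ȟ^0 = (4 − 3) − 0 = 1, so Ȟ^0 ≅ Z
Ȟ^1 = (6 − 3) − 3 = 0, so Ȟ^1 ≅ 0
Ȟ^2 = (4 − 0) − 3 = 1, so Ȟ^2 ≅ Z


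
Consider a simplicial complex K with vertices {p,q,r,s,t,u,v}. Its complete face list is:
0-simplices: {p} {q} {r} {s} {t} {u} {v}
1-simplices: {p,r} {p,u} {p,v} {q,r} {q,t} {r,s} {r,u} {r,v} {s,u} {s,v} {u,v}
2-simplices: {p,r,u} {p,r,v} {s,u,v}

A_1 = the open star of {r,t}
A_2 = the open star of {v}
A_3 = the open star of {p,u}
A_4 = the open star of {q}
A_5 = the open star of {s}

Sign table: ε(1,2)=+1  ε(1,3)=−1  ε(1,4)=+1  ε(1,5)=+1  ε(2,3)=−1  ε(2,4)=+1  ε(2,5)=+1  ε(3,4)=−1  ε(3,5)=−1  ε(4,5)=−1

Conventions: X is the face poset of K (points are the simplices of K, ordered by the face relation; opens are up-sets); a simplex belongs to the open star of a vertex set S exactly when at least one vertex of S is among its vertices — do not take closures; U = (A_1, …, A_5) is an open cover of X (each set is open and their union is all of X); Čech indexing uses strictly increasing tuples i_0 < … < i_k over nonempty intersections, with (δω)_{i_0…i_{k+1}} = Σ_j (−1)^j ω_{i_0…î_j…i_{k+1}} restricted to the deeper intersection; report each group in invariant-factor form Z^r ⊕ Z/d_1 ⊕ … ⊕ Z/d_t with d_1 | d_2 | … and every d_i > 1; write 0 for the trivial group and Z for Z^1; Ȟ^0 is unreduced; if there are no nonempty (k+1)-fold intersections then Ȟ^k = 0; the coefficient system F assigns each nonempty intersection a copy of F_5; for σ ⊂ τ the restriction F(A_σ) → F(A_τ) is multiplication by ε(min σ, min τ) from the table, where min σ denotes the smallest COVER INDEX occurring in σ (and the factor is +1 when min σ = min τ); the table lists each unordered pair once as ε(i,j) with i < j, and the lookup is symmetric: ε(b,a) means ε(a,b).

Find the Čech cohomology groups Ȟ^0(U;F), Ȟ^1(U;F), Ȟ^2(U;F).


Ȟ^0(U;F) ≅ Z/5, Ȟ^1(U;F) ≅ Z/5 and Ȟ^2(U;F) ≅ 0

nerve of the cover:
  A1={{r},{t},{p,r},{q,r},{q,t},{r,s},{r,u},{r,v},{p,r,u},{p,r,v}} A2={{v},{p,v},{r,v},{s,v},{u,v},{p,r,v},{s,u,v}} A3={{p},{u},{p,r},{p,u},{p,v},{r,u},{s,u},{u,v},{p,r,u},{p,r,v},{s,u,v}} A4={{q},{q,r},{q,t}} A5={{s},{r,s},{s,u},{s,v},{s,u,v}}
  A12={{r,v},{p,r,v}} A13={{p,r},{r,u},{p,r,u},{p,r,v}} A14={{q,r},{q,t}} A15={{r,s}} A23={{p,v},{u,v},{p,r,v},{s,u,v}} A25={{s,v},{s,u,v}} A35={{s,u},{s,u,v}}
  A123={{p,r,v}} A235={{s,u,v}}
C dims 5,7,2; δ0: rk_F5 4; δ1: rk_F5 2
Ȟ^0 = (5 − 4) − 0 = 1, so Ȟ^0 ≅ Z/5
Ȟ^1 = (7 − 2) − 4 = 1, so Ȟ^1 ≅ Z/5
Ȟ^2 = (2 − 0) − 2 = 0, so Ȟ^2 ≅ 0


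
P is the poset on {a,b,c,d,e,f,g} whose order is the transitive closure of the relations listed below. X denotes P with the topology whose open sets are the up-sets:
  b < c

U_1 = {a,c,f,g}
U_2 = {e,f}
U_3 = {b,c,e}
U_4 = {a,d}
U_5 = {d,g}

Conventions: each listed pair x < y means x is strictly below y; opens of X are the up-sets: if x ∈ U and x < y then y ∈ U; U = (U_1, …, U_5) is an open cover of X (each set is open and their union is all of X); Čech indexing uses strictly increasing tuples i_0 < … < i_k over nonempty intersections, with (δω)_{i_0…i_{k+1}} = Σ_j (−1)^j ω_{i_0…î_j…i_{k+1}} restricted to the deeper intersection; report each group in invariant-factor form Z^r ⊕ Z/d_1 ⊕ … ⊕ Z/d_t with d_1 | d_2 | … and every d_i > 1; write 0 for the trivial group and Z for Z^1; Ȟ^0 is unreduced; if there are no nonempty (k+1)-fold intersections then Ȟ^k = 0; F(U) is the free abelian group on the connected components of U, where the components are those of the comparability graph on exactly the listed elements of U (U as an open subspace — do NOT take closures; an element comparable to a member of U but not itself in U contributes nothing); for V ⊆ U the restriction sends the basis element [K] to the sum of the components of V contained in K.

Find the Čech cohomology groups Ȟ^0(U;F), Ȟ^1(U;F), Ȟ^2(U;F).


Ȟ^0 = Z^6, Ȟ^1 = 0, Ȟ^2 = 0

nonempty intersections:
  U12={f} U13={c} U14={a} U15={g} U23={e} U45={d}
components per intersection:
  U1: {a} {c} {f} {g}
  U2: {e} {f}
  U3: {b,c} {e}
  U4: {a} {d}
  U5: {d} {g}
  U12: {f}
  U13: {c}
  U14: {a}
  U15: {g}
  U23: {e}
  U45: {d}
C dims 12,6; δ0: rk 6, SNF 1^6
Ȟ^0: (12−6)−0=6 ⇒ Z^6
Ȟ^1: (6−0)−6=0 ⇒ 0
Ȟ^2: (0−0)−0=0 ⇒ 0


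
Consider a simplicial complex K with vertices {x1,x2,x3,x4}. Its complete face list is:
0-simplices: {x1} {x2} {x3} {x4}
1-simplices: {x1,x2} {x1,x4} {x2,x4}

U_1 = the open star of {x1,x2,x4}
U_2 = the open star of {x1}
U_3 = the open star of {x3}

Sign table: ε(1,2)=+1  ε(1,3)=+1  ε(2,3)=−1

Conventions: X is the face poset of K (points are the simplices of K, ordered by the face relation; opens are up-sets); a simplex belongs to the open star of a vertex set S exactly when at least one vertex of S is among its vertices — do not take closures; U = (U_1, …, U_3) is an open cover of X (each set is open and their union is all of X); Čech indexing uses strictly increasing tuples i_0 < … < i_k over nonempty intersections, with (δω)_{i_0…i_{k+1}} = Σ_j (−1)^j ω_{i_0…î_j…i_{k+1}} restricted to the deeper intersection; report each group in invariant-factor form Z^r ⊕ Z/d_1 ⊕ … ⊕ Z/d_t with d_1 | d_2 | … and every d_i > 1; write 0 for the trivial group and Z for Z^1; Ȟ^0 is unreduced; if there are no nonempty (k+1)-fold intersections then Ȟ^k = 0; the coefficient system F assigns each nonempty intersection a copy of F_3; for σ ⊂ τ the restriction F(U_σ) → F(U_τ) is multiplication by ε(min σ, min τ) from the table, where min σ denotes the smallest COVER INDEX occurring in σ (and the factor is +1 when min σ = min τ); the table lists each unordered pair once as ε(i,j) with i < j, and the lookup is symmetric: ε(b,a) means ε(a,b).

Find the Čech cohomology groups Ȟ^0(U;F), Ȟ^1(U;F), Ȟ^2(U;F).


Ȟ^0 ≅ Z/3 ⊕ Z/3, Ȟ^1 ≅ 0, Ȟ^2 ≅ 0

nerve simplices:
  U1={{x1},{x2},{x4},{x1,x2},{x1,x4},{x2,x4}} U2={{x1},{x1,x2},{x1,x4}} U3={{x3}}
  U12={{x1},{x1,x2},{x1,x4}}
C dims 3,1; δ0: rk_F3 1
degree 0: 3−1−0 = 2 → Ȟ^0 ≅ Z/3 ⊕ Z/3
degree 1: 1−0−1 = 0 → Ȟ^1 ≅ 0
degree 2: 0−0−0 = 0 → Ȟ^2 ≅ 0


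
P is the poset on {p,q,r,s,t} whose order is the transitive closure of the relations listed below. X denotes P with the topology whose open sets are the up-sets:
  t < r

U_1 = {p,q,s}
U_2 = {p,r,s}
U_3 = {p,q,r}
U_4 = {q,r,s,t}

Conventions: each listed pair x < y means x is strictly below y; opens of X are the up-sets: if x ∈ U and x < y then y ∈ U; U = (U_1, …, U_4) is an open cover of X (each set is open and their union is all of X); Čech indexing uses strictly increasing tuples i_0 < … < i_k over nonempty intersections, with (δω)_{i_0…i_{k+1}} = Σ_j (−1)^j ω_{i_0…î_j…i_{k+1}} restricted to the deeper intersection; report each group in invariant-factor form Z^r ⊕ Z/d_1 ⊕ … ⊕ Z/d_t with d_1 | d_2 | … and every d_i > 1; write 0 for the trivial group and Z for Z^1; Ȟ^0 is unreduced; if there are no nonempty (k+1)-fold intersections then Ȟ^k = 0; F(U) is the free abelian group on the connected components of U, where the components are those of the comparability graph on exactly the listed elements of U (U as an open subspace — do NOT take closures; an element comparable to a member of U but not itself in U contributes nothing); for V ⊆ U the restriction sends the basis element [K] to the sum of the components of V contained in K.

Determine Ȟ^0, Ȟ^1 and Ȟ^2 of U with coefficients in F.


nerve of the cover:
  U12={p,s} U13={p,q} U14={q,s} U23={p,r} U24={r,s} U34={q,r}
  U123={p} U124={s} U134={q} U234={r}
components per intersection:
  U1: {p} {q} {s}
  U2: {p} {r} {s}
  U3: {p} {q} {r}
  U4: {q} {r,t} {s}
  U12: {p} {s}
  U13: {p} {q}
  U14: {q} {s}
  U23: {p} {r}
  U24: {r} {s}
  U34: {q} {r}
  U123: {p}
  U124: {s}
  U134: {q}
  U234: {r}
C dims 12,12,4; δ0: rk 8, SNF 1^8; δ1: rk 4, SNF 1^4
Ȟ^0 = (12 − 8) − 0 = 4, so Ȟ^0 ≅ Z^4
Ȟ^1 = (12 − 4) − 8 = 0, so Ȟ^1 ≅ 0
Ȟ^2 = (4 − 0) − 4 = 0, so Ȟ^2 ≅ 0

Ȟ^0 = Z^4, Ȟ^1 = 0, Ȟ^2 = 0


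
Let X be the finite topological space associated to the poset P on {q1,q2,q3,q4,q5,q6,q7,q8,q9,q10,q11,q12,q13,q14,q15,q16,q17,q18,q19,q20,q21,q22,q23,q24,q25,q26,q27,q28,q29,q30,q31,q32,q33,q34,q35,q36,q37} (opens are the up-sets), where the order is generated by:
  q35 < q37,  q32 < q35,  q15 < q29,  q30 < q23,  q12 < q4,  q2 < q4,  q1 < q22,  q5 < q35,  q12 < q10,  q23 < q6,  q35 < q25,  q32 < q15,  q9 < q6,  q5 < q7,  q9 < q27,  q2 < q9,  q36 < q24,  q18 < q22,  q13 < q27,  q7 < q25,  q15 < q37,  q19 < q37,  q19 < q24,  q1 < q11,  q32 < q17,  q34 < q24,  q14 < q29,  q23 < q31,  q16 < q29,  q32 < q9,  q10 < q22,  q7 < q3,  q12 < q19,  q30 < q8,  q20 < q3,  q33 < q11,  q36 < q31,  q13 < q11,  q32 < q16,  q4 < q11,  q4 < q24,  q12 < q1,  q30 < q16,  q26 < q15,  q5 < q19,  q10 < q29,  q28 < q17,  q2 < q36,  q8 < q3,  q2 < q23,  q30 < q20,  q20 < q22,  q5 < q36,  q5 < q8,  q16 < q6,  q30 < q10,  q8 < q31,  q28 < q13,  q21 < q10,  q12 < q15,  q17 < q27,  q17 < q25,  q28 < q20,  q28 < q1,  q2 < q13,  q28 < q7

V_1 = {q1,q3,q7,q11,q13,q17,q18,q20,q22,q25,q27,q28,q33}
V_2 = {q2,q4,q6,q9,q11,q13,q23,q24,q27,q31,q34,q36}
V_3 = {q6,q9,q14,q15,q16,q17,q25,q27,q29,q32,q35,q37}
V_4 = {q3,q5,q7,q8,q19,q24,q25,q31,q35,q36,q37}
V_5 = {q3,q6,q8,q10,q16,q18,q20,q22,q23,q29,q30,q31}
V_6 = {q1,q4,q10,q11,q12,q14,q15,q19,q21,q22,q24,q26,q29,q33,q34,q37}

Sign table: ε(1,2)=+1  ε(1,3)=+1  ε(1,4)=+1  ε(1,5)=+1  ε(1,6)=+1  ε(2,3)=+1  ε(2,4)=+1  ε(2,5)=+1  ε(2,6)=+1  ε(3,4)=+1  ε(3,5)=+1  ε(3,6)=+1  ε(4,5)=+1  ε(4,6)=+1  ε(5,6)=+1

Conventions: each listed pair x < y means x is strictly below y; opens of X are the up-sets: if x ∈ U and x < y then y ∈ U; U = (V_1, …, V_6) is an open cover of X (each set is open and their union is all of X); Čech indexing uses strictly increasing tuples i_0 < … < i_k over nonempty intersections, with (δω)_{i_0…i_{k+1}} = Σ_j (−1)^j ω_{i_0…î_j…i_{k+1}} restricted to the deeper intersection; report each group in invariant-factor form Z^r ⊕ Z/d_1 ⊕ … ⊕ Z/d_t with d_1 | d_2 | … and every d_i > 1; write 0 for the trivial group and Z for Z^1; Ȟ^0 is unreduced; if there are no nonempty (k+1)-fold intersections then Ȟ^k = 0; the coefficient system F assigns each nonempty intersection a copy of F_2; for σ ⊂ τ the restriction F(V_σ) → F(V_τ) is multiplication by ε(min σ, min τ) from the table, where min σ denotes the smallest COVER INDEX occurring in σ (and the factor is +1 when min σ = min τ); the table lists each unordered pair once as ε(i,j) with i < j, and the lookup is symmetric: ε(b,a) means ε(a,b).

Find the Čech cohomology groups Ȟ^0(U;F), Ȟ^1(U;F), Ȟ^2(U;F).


Ȟ^0 ≅ Z/2,  Ȟ^1 ≅ Z/2,  Ȟ^2 ≅ Z/2

intersection data:
  V12={q11,q13,q27} V13={q17,q25,q27} V14={q3,q7,q25} V15={q3,q18,q20,q22} V16={q1,q11,q22,q33} V23={q6,q9,q27} V24={q24,q31,q36} V25={q6,q23,q31} V26={q4,q11,q24,q34} V34={q25,q35,q37} V35={q6,q16,q29} V36={q14,q15,q29,q37} V45={q3,q8,q31} V46={q19,q24,q37} V56={q10,q22,q29}
  V123={q27} V126={q11} V134={q25} V145={q3} V156={q22} V235={q6} V245={q31} V246={q24} V346={q37} V356={q29}
C dims 6,15,10; δ0: rk_F2 5; δ1: rk_F2 9
Ȟ^0 = (6 − 5) − 0 = 1, so Ȟ^0 ≅ Z/2
Ȟ^1 = (15 − 9) − 5 = 1, so Ȟ^1 ≅ Z/2
Ȟ^2 = (10 − 0) − 9 = 1, so Ȟ^2 ≅ Z/2


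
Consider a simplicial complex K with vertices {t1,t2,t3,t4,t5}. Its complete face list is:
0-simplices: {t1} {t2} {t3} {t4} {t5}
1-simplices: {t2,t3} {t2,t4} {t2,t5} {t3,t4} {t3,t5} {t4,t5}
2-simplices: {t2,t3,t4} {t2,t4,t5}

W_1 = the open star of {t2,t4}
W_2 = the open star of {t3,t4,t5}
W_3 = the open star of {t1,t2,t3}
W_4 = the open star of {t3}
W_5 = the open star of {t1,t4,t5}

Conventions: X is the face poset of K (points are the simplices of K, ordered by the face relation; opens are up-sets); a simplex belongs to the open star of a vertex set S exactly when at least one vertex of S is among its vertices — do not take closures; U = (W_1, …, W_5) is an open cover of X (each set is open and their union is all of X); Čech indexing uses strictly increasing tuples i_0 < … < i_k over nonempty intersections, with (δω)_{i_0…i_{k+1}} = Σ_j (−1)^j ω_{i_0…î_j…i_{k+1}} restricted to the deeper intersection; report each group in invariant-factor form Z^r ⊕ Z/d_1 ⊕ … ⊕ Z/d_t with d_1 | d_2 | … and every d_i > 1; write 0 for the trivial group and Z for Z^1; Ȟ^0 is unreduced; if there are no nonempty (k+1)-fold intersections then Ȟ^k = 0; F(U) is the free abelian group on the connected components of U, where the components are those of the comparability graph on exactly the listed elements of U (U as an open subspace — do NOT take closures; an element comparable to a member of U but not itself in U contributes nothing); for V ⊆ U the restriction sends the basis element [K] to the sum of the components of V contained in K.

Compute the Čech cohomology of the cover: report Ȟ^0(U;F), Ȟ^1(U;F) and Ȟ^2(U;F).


nonempty intersections:
  W1={{t2},{t4},{t2,t3},{t2,t4},{t2,t5},{t3,t4},{t4,t5},{t2,t3,t4},{t2,t4,t5}} W2={{t3},{t4},{t5},{t2,t3},{t2,t4},{t2,t5},{t3,t4},{t3,t5},{t4,t5},{t2,t3,t4},{t2,t4,t5}} W3={{t1},{t2},{t3},{t2,t3},{t2,t4},{t2,t5},{t3,t4},{t3,t5},{t2,t3,t4},{t2,t4,t5}} W4={{t3},{t2,t3},{t3,t4},{t3,t5},{t2,t3,t4}} W5={{t1},{t4},{t5},{t2,t4},{t2,t5},{t3,t4},{t3,t5},{t4,t5},{t2,t3,t4},{t2,t4,t5}}
  W12={{t4},{t2,t3},{t2,t4},{t2,t5},{t3,t4},{t4,t5},{t2,t3,t4},{t2,t4,t5}} W13={{t2},{t2,t3},{t2,t4},{t2,t5},{t3,t4},{t2,t3,t4},{t2,t4,t5}} W14={{t2,t3},{t3,t4},{t2,t3,t4}} W15={{t4},{t2,t4},{t2,t5},{t3,t4},{t4,t5},{t2,t3,t4},{t2,t4,t5}} W23={{t3},{t2,t3},{t2,t4},{t2,t5},{t3,t4},{t3,t5},{t2,t3,t4},{t2,t4,t5}} W24={{t3},{t2,t3},{t3,t4},{t3,t5},{t2,t3,t4}} W25={{t4},{t5},{t2,t4},{t2,t5},{t3,t4},{t3,t5},{t4,t5},{t2,t3,t4},{t2,t4,t5}} W34={{t3},{t2,t3},{t3,t4},{t3,t5},{t2,t3,t4}} W35={{t1},{t2,t4},{t2,t5},{t3,t4},{t3,t5},{t2,t3,t4},{t2,t4,t5}} W45={{t3,t4},{t3,t5},{t2,t3,t4}}
  W123={{t2,t3},{t2,t4},{t2,t5},{t3,t4},{t2,t3,t4},{t2,t4,t5}} W124={{t2,t3},{t3,t4},{t2,t3,t4}} W125={{t4},{t2,t4},{t2,t5},{t3,t4},{t4,t5},{t2,t3,t4},{t2,t4,t5}} W134={{t2,t3},{t3,t4},{t2,t3,t4}} W135={{t2,t4},{t2,t5},{t3,t4},{t2,t3,t4},{t2,t4,t5}} W145={{t3,t4},{t2,t3,t4}} W234={{t3},{t2,t3},{t3,t4},{t3,t5},{t2,t3,t4}} W235={{t2,t4},{t2,t5},{t3,t4},{t3,t5},{t2,t3,t4},{t2,t4,t5}} W245={{t3,t4},{t3,t5},{t2,t3,t4}} W345={{t3,t4},{t3,t5},{t2,t3,t4}}
  W1234={{t2,t3},{t3,t4},{t2,t3,t4}} W1235={{t2,t4},{t2,t5},{t3,t4},{t2,t3,t4},{t2,t4,t5}} W1245={{t3,t4},{t2,t3,t4}} W1345={{t3,t4},{t2,t3,t4}} W2345={{t3,t4},{t3,t5},{t2,t3,t4}}
  W12345={{t3,t4},{t2,t3,t4}}
components per intersection:
  W1: {{t2},{t4},{t2,t3},{t2,t4},{t2,t5},{t3,t4},{t4,t5},{t2,t3,t4},{t2,t4,t5}}
  W2: {{t3},{t4},{t5},{t2,t3},{t2,t4},{t2,t5},{t3,t4},{t3,t5},{t4,t5},{t2,t3,t4},{t2,t4,t5}}
  W3: {{t1}} {{t2},{t3},{t2,t3},{t2,t4},{t2,t5},{t3,t4},{t3,t5},{t2,t3,t4},{t2,t4,t5}}
  W4: {{t3},{t2,t3},{t3,t4},{t3,t5},{t2,t3,t4}}
  W5: {{t1}} {{t4},{t5},{t2,t4},{t2,t5},{t3,t4},{t3,t5},{t4,t5},{t2,t3,t4},{t2,t4,t5}}
  W12: {{t4},{t2,t3},{t2,t4},{t2,t5},{t3,t4},{t4,t5},{t2,t3,t4},{t2,t4,t5}}
  W13: {{t2},{t2,t3},{t2,t4},{t2,t5},{t3,t4},{t2,t3,t4},{t2,t4,t5}}
  W14: {{t2,t3},{t3,t4},{t2,t3,t4}}
  W15: {{t4},{t2,t4},{t2,t5},{t3,t4},{t4,t5},{t2,t3,t4},{t2,t4,t5}}
  W23: {{t3},{t2,t3},{t2,t4},{t2,t5},{t3,t4},{t3,t5},{t2,t3,t4},{t2,t4,t5}}
  W24: {{t3},{t2,t3},{t3,t4},{t3,t5},{t2,t3,t4}}
  W25: {{t4},{t5},{t2,t4},{t2,t5},{t3,t4},{t3,t5},{t4,t5},{t2,t3,t4},{t2,t4,t5}}
  W34: {{t3},{t2,t3},{t3,t4},{t3,t5},{t2,t3,t4}}
  W35: {{t1}} {{t2,t4},{t2,t5},{t3,t4},{t2,t3,t4},{t2,t4,t5}} {{t3,t5}}
  W45: {{t3,t4},{t2,t3,t4}} {{t3,t5}}
  W123: {{t2,t3},{t2,t4},{t2,t5},{t3,t4},{t2,t3,t4},{t2,t4,t5}}
  W124: {{t2,t3},{t3,t4},{t2,t3,t4}}
  W125: {{t4},{t2,t4},{t2,t5},{t3,t4},{t4,t5},{t2,t3,t4},{t2,t4,t5}}
  W134: {{t2,t3},{t3,t4},{t2,t3,t4}}
  W135: {{t2,t4},{t2,t5},{t3,t4},{t2,t3,t4},{t2,t4,t5}}
  W145: {{t3,t4},{t2,t3,t4}}
  W234: {{t3},{t2,t3},{t3,t4},{t3,t5},{t2,t3,t4}}
  W235: {{t2,t4},{t2,t5},{t3,t4},{t2,t3,t4},{t2,t4,t5}} {{t3,t5}}
  W245: {{t3,t4},{t2,t3,t4}} {{t3,t5}}
  W345: {{t3,t4},{t2,t3,t4}} {{t3,t5}}
  W1234: {{t2,t3},{t3,t4},{t2,t3,t4}}
  W1235: {{t2,t4},{t2,t5},{t3,t4},{t2,t3,t4},{t2,t4,t5}}
  W1245: {{t3,t4},{t2,t3,t4}}
  W1345: {{t3,t4},{t2,t3,t4}}
  W2345: {{t3,t4},{t2,t3,t4}} {{t3,t5}}
  W12345: {{t3,t4},{t2,t3,t4}}
C dims 7,13,13,6; δ0: rk 5, SNF 1^5; δ1: rk 8, SNF 1^8; δ2: rk 5, SNF 1^5
Ȟ^0: (7−5)−0=2 ⇒ Z^2
Ȟ^1: (13−8)−5=0 ⇒ 0
Ȟ^2: (13−5)−8=0 ⇒ 0

Ȟ^0 = Z^2, Ȟ^1 = 0 and Ȟ^2 = 0


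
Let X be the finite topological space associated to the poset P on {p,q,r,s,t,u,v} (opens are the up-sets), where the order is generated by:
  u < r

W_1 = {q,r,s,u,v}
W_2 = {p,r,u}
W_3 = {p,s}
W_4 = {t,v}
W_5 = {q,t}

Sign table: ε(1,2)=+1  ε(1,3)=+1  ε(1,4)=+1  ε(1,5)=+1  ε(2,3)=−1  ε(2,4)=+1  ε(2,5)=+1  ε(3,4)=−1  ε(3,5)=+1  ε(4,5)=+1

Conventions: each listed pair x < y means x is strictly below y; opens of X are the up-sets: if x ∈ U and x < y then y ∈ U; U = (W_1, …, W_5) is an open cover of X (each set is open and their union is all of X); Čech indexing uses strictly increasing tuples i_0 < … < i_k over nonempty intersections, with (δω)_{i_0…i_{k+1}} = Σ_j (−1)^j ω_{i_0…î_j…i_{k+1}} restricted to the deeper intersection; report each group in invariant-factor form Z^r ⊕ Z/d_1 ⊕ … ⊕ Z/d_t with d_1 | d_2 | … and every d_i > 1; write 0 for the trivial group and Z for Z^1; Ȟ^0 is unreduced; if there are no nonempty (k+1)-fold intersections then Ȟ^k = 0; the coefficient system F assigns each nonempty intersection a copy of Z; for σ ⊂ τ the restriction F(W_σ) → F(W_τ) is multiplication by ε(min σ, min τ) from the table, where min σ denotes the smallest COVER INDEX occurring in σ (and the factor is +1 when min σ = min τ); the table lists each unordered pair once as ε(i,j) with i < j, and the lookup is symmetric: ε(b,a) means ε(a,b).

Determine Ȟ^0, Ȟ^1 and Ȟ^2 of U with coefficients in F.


Ȟ^0 = 0, Ȟ^1 = Z ⊕ Z/2 and Ȟ^2 = 0

nonempty overlaps:
  W12={r,u} W13={s} W14={v} W15={q} W23={p} W45={t}
C dims 5,6; δ0: rk 5, SNF 1^4·2
degree 0: 5−5−0 = 0 → Ȟ^0 ≅ 0
degree 1: 6−0−5 = 1 plus torsion [2] → Ȟ^1 ≅ Z ⊕ Z/2
degree 2: 0−0−0 = 0 → Ȟ^2 ≅ 0


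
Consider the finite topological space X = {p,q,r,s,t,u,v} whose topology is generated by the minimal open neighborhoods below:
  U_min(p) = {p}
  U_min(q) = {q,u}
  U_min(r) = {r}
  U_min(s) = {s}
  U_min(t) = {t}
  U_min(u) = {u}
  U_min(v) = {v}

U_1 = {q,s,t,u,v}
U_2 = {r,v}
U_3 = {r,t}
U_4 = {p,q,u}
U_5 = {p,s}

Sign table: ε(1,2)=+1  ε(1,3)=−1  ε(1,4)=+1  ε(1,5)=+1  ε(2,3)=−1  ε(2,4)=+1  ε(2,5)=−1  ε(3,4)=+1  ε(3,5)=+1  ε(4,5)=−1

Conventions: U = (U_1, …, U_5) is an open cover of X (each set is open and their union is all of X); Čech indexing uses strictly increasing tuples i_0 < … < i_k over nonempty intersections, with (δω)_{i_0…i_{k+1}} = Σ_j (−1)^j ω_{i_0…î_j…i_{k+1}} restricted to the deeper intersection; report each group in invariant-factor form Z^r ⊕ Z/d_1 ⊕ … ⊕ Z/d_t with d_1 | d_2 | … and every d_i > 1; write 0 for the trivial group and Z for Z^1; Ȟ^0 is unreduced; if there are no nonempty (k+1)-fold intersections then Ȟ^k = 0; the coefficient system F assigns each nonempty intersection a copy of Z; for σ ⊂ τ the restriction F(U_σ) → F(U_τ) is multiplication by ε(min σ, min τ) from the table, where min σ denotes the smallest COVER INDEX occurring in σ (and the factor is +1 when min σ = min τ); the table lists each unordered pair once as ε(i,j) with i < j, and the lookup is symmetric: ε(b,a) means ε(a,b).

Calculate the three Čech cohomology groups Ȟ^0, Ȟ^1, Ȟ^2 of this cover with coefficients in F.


Ȟ^0 = 0,  Ȟ^1 = Z ⊕ Z/2,  Ȟ^2 = 0

nerve simplices:
  U12={v} U13={t} U14={q,u} U15={s} U23={r} U45={p}
C dims 5,6; δ0: rk 5, SNF 1^4·2
degree 0: 5−5−0 = 0 → Ȟ^0 ≅ 0
degree 1: 6−0−5 = 1 plus torsion [2] → Ȟ^1 ≅ Z ⊕ Z/2
degree 2: 0−0−0 = 0 → Ȟ^2 ≅ 0


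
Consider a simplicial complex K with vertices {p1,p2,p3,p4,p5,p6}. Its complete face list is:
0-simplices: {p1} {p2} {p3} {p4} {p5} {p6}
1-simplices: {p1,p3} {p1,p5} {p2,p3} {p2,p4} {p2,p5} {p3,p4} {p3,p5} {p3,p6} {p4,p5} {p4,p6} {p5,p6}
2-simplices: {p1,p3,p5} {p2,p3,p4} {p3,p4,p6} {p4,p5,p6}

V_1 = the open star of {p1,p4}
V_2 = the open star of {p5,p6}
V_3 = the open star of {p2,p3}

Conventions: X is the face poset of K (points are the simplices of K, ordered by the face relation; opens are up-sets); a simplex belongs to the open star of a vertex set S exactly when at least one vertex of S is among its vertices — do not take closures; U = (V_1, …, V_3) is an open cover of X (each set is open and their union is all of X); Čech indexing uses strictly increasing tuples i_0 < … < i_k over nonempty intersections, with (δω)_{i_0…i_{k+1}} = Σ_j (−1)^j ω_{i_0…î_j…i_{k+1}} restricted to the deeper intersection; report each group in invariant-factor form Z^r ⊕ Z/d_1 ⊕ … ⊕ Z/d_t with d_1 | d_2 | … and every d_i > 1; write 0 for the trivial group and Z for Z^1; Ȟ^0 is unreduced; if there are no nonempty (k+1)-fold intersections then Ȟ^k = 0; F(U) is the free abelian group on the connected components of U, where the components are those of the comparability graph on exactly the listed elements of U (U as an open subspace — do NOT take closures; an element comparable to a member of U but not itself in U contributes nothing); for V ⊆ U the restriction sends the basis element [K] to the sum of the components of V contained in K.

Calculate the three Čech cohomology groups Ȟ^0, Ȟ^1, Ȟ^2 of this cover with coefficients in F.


Ȟ^0 ≅ Z, Ȟ^1 ≅ Z^2 and Ȟ^2 ≅ 0

nerve simplices:
  V1={{p1},{p4},{p1,p3},{p1,p5},{p2,p4},{p3,p4},{p4,p5},{p4,p6},{p1,p3,p5},{p2,p3,p4},{p3,p4,p6},{p4,p5,p6}} V2={{p5},{p6},{p1,p5},{p2,p5},{p3,p5},{p3,p6},{p4,p5},{p4,p6},{p5,p6},{p1,p3,p5},{p3,p4,p6},{p4,p5,p6}} V3={{p2},{p3},{p1,p3},{p2,p3},{p2,p4},{p2,p5},{p3,p4},{p3,p5},{p3,p6},{p1,p3,p5},{p2,p3,p4},{p3,p4,p6}}
  V12={{p1,p5},{p4,p5},{p4,p6},{p1,p3,p5},{p3,p4,p6},{p4,p5,p6}} V13={{p1,p3},{p2,p4},{p3,p4},{p1,p3,p5},{p2,p3,p4},{p3,p4,p6}} V23={{p2,p5},{p3,p5},{p3,p6},{p1,p3,p5},{p3,p4,p6}}
  V123={{p1,p3,p5},{p3,p4,p6}}
components per intersection:
  V1: {{p1},{p1,p3},{p1,p5},{p1,p3,p5}} {{p4},{p2,p4},{p3,p4},{p4,p5},{p4,p6},{p2,p3,p4},{p3,p4,p6},{p4,p5,p6}}
  V2: {{p5},{p6},{p1,p5},{p2,p5},{p3,p5},{p3,p6},{p4,p5},{p4,p6},{p5,p6},{p1,p3,p5},{p3,p4,p6},{p4,p5,p6}}
  V3: {{p2},{p3},{p1,p3},{p2,p3},{p2,p4},{p2,p5},{p3,p4},{p3,p5},{p3,p6},{p1,p3,p5},{p2,p3,p4},{p3,p4,p6}}
  V12: {{p1,p5},{p1,p3,p5}} {{p4,p5},{p4,p6},{p3,p4,p6},{p4,p5,p6}}
  V13: {{p1,p3},{p1,p3,p5}} {{p2,p4},{p3,p4},{p2,p3,p4},{p3,p4,p6}}
  V23: {{p2,p5}} {{p3,p5},{p1,p3,p5}} {{p3,p6},{p3,p4,p6}}
  V123: {{p1,p3,p5}} {{p3,p4,p6}}
C dims 4,7,2; δ0: rk 3, SNF 1^3; δ1: rk 2, SNF 1^2
degree 0: 4−3−0 = 1 → Ȟ^0 ≅ Z
degree 1: 7−2−3 = 2 → Ȟ^1 ≅ Z^2
degree 2: 2−0−2 = 0 → Ȟ^2 ≅ 0


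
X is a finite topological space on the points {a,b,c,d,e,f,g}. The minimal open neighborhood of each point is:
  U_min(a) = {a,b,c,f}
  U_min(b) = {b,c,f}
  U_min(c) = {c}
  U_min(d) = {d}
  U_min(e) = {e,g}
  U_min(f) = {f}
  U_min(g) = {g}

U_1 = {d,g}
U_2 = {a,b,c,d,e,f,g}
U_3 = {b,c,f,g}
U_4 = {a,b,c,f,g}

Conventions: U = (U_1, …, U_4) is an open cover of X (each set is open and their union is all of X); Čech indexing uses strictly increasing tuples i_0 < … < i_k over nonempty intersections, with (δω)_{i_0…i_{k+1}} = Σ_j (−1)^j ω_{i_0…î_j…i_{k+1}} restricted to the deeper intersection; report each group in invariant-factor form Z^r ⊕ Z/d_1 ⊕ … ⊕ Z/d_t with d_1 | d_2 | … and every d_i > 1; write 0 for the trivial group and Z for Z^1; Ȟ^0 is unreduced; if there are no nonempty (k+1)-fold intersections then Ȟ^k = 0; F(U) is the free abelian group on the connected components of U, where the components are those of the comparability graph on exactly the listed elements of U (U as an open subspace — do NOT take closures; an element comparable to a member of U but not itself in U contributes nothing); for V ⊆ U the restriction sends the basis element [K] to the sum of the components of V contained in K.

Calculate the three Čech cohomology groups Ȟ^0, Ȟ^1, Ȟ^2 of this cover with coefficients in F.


Ȟ^0(U;F) ≅ Z^3, Ȟ^1(U;F) ≅ 0, Ȟ^2(U;F) ≅ 0

nerve of the cover:
  U12={d,g} U13={g} U14={g} U23={b,c,f,g} U24={a,b,c,f,g} U34={b,c,f,g}
  U123={g} U124={g} U134={g} U234={b,c,f,g}
  U1234={g}
components per intersection:
  U1: {d} {g}
  U2: {a,b,c,f} {d} {e,g}
  U3: {b,c,f} {g}
  U4: {a,b,c,f} {g}
  U12: {d} {g}
  U13: {g}
  U14: {g}
  U23: {b,c,f} {g}
  U24: {a,b,c,f} {g}
  U34: {b,c,f} {g}
  U123: {g}
  U124: {g}
  U134: {g}
  U234: {b,c,f} {g}
  U1234: {g}
C dims 9,10,5,1; δ0: rk 6, SNF 1^6; δ1: rk 4, SNF 1^4; δ2: rk 1, SNF 1^1
Ȟ^0 = (9 − 6) − 0 = 3, so Ȟ^0 ≅ Z^3
Ȟ^1 = (10 − 4) − 6 = 0, so Ȟ^1 ≅ 0
Ȟ^2 = (5 − 1) − 4 = 0, so Ȟ^2 ≅ 0


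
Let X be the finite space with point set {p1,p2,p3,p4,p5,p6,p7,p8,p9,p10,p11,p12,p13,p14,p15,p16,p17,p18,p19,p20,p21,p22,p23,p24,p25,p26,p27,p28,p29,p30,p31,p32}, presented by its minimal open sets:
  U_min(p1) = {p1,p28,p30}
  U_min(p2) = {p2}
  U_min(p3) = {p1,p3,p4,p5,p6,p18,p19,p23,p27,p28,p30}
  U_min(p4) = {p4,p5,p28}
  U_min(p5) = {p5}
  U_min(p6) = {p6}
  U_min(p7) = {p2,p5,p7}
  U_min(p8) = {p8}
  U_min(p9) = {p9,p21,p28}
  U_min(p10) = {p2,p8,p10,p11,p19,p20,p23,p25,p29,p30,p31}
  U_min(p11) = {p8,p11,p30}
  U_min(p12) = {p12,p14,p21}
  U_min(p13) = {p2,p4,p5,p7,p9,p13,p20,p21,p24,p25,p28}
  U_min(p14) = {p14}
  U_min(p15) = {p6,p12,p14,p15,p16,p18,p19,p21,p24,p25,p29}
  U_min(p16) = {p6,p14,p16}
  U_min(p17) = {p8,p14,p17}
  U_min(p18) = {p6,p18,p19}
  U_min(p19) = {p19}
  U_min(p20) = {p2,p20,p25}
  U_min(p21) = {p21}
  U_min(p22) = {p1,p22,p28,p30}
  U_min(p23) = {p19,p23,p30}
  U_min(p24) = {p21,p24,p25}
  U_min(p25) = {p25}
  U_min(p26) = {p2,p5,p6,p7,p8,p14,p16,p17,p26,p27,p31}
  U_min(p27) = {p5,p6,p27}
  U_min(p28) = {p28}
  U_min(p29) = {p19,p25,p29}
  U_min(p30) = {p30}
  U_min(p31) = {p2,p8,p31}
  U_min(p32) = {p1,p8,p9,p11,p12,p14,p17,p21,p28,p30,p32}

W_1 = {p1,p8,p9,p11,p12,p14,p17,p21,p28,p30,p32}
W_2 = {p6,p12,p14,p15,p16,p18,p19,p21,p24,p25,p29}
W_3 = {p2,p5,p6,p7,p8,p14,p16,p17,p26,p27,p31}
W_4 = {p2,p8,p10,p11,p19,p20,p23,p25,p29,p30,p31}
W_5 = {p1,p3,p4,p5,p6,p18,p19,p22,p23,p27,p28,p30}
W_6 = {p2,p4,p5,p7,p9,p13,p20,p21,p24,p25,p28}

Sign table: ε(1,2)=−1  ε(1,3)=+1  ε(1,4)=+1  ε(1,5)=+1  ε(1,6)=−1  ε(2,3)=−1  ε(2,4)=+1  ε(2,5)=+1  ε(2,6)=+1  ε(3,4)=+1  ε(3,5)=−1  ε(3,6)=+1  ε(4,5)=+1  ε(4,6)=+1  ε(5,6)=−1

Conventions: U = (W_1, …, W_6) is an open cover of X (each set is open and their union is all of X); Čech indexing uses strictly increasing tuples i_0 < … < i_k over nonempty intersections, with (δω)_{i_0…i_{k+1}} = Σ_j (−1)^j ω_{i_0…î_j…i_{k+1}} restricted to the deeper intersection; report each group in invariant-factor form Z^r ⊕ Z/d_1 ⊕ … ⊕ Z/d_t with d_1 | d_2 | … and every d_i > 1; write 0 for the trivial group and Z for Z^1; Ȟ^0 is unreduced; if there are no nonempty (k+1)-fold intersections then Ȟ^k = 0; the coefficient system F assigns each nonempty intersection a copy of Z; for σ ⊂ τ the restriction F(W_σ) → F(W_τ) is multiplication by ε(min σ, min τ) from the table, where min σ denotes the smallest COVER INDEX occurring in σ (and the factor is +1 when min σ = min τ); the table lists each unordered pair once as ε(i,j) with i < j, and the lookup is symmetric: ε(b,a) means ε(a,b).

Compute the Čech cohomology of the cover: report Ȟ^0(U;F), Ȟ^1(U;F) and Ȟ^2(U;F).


Ȟ^0 ≅ 0,  Ȟ^1 ≅ Z/2,  Ȟ^2 ≅ Z

nonempty overlaps:
  W12={p12,p14,p21} W13={p8,p14,p17} W14={p8,p11,p30} W15={p1,p28,p30} W16={p9,p21,p28} W23={p6,p14,p16} W24={p19,p25,p29} W25={p6,p18,p19} W26={p21,p24,p25} W34={p2,p8,p31} W35={p5,p6,p27} W36={p2,p5,p7} W45={p19,p23,p30} W46={p2,p20,p25} W56={p4,p5,p28}
  W123={p14} W126={p21} W134={p8} W145={p30} W156={p28} W235={p6} W245={p19} W246={p25} W346={p2} W356={p5}
C dims 6,15,10; δ0: rk 6, SNF 1^5·2; δ1: rk 9, SNF 1^9
degree 0: 6−6−0 = 0 → Ȟ^0 ≅ 0
degree 1: 15−9−6 = 0 plus torsion [2] → Ȟ^1 ≅ Z/2
degree 2: 10−0−9 = 1 → Ȟ^2 ≅ Z


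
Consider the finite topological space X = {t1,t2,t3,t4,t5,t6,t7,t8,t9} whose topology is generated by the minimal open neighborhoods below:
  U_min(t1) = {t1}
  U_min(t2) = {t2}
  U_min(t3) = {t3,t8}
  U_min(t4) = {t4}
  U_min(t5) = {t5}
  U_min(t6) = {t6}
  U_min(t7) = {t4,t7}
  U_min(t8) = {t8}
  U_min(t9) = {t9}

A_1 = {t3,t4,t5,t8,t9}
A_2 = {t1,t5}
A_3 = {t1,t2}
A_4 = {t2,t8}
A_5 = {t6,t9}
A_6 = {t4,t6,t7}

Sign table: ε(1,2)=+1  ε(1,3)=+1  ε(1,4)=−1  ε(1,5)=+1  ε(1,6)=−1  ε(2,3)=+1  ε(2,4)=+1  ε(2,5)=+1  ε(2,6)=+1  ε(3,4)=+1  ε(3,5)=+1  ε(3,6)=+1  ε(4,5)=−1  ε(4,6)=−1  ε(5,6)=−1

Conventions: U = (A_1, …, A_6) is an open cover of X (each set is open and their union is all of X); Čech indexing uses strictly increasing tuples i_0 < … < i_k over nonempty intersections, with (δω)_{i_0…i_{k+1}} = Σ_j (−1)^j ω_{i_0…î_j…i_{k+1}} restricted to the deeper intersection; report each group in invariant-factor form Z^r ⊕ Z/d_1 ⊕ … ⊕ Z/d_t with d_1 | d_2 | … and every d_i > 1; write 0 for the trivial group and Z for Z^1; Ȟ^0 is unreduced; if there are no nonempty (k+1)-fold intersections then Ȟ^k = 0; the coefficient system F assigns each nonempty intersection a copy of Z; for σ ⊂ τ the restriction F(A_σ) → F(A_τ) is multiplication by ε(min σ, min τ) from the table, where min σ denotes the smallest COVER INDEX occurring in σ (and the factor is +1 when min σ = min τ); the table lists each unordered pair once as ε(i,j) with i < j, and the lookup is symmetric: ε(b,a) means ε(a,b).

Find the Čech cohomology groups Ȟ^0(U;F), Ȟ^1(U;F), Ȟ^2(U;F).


Ȟ^0 = 0, Ȟ^1 = Z ⊕ Z/2, Ȟ^2 = 0

nerve simplices:
  A12={t5} A14={t8} A15={t9} A16={t4} A23={t1} A34={t2} A56={t6}
C dims 6,7; δ0: rk 6, SNF 1^5·2
degree 0: 6−6−0 = 0 → Ȟ^0 ≅ 0
degree 1: 7−0−6 = 1 plus torsion [2] → Ȟ^1 ≅ Z ⊕ Z/2
degree 2: 0−0−0 = 0 → Ȟ^2 ≅ 0


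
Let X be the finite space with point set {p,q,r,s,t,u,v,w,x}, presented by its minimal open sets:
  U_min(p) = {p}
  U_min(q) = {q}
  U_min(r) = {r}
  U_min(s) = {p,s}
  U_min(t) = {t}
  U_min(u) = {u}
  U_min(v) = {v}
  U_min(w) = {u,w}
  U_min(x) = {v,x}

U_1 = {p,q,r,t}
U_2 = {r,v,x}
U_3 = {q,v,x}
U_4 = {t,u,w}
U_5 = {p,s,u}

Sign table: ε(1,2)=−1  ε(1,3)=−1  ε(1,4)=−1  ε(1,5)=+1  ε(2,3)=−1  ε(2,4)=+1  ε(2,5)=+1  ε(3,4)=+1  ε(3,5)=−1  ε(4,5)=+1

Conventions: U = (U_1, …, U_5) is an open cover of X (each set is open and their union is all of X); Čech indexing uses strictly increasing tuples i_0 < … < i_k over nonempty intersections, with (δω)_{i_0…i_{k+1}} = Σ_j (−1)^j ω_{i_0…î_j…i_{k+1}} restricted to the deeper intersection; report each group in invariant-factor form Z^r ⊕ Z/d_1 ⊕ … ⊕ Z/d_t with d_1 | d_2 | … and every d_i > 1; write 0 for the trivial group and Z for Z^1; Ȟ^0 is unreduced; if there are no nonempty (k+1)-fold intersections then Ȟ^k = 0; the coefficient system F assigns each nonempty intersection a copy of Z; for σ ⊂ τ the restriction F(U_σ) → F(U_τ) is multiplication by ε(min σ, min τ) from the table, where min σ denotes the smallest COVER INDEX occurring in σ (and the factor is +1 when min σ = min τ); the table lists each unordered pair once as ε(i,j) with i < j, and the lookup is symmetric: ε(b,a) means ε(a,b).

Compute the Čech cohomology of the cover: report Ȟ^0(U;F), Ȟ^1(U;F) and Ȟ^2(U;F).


cover nerve:
  U12={r} U13={q} U14={t} U15={p} U23={v,x} U45={u}
C dims 5,6; δ0: rk 5, SNF 1^4·2
Ȟ^0: (5−5)−0=0 ⇒ 0
Ȟ^1: (6−0)−5=1 plus torsion [2] ⇒ Z ⊕ Z/2
Ȟ^2: (0−0)−0=0 ⇒ 0

Ȟ^0 = 0, Ȟ^1 = Z ⊕ Z/2 and Ȟ^2 = 0


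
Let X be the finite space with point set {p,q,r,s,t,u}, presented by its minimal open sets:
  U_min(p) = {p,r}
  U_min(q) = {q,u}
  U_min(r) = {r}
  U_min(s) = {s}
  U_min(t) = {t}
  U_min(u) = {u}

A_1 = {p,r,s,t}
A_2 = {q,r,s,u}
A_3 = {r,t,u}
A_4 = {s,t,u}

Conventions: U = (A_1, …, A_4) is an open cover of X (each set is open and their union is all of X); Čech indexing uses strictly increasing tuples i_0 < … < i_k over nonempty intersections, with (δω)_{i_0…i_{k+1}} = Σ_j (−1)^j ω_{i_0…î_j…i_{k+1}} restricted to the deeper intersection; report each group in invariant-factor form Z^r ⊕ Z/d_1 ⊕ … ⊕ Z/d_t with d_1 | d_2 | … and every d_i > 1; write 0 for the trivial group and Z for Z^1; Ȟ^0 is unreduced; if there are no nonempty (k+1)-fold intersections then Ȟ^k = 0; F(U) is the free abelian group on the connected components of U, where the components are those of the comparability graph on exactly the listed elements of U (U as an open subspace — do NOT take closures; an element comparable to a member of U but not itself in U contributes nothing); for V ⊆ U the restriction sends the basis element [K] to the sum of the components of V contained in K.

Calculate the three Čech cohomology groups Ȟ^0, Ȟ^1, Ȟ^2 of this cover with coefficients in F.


intersection data:
  A12={r,s} A13={r,t} A14={s,t} A23={r,u} A24={s,u} A34={t,u}
  A123={r} A124={s} A134={t} A234={u}
components per intersection:
  A1: {p,r} {s} {t}
  A2: {q,u} {r} {s}
  A3: {r} {t} {u}
  A4: {s} {t} {u}
  A12: {r} {s}
  A13: {r} {t}
  A14: {s} {t}
  A23: {r} {u}
  A24: {s} {u}
  A34: {t} {u}
  A123: {r}
  A124: {s}
  A134: {t}
  A234: {u}
C dims 12,12,4; δ0: rk 8, SNF 1^8; δ1: rk 4, SNF 1^4
Ȟ^0 = (12 − 8) − 0 = 4, so Ȟ^0 ≅ Z^4
Ȟ^1 = (12 − 4) − 8 = 0, so Ȟ^1 ≅ 0
Ȟ^2 = (4 − 0) − 4 = 0, so Ȟ^2 ≅ 0

Ȟ^0 ≅ Z^4; Ȟ^1 ≅ 0; Ȟ^2 ≅ 0


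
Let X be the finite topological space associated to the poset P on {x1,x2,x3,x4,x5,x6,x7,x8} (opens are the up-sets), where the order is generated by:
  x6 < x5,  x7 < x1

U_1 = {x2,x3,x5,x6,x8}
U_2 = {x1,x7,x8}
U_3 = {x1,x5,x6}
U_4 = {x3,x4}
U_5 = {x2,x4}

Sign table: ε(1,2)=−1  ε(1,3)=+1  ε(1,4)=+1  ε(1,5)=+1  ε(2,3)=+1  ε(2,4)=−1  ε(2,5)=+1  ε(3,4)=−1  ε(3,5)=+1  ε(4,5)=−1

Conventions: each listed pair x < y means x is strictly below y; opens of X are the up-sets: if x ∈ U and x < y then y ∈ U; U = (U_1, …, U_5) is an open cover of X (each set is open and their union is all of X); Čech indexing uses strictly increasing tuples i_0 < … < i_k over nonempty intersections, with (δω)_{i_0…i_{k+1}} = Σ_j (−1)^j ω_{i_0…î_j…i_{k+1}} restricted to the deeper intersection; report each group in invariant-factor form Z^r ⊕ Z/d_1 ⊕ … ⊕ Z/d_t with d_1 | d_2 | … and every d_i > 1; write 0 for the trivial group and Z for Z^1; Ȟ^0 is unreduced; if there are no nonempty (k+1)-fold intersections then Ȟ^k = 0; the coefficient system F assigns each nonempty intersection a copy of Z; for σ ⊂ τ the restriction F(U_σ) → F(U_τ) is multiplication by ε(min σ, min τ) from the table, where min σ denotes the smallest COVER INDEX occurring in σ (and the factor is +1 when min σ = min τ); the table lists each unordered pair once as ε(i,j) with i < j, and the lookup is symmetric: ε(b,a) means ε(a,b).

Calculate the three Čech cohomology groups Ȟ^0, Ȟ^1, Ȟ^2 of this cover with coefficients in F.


nerve of the cover:
  U12={x8} U13={x5,x6} U14={x3} U15={x2} U23={x1} U45={x4}
C dims 5,6; δ0: rk 5, SNF 1^4·2
Ȟ^0 = (5 − 5) − 0 = 0, so Ȟ^0 ≅ 0
Ȟ^1 = (6 − 0) − 5 = 1 plus torsion [2], so Ȟ^1 ≅ Z ⊕ Z/2
Ȟ^2 = (0 − 0) − 0 = 0, so Ȟ^2 ≅ 0

Ȟ^0 = 0; Ȟ^1 = Z ⊕ Z/2; Ȟ^2 = 0


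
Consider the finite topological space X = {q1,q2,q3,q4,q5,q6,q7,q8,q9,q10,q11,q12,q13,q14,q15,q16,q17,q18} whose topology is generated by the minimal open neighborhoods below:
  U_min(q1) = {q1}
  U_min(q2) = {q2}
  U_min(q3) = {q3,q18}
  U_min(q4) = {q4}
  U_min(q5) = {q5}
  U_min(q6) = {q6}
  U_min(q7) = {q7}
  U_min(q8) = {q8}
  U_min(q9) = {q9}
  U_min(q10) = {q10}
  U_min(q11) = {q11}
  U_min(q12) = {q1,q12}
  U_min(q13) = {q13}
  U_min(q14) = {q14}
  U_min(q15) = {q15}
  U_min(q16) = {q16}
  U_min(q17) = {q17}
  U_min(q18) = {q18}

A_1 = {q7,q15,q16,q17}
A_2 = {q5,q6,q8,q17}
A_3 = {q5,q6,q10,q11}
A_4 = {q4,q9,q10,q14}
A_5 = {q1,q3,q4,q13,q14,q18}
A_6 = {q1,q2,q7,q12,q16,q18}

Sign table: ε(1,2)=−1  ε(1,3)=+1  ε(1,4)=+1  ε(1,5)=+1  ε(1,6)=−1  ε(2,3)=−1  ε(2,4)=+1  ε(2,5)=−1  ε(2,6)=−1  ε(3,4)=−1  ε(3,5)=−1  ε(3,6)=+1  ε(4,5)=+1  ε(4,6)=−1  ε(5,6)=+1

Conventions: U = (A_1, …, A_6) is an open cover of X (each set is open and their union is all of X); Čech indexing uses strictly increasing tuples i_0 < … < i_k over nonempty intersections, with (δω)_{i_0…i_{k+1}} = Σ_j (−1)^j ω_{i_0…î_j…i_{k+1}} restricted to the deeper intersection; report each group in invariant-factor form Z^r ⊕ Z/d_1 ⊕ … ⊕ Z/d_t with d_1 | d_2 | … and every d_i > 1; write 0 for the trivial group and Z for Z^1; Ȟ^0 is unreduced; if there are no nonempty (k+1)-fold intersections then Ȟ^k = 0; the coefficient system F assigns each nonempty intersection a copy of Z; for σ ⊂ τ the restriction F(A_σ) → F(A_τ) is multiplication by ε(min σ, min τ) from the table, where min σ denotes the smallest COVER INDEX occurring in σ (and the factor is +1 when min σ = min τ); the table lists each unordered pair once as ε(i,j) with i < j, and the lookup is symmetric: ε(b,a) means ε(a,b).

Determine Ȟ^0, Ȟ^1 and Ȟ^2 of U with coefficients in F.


nonempty intersections:
  A12={q17} A16={q7,q16} A23={q5,q6} A34={q10} A45={q4,q14} A56={q1,q18}
C dims 6,6; δ0: rk 5, SNF 1^5
Ȟ^0: (6−5)−0=1 ⇒ Z
Ȟ^1: (6−0)−5=1 ⇒ Z
Ȟ^2: (0−0)−0=0 ⇒ 0

Ȟ^0(U;F) ≅ Z,  Ȟ^1(U;F) ≅ Z,  Ȟ^2(U;F) ≅ 0


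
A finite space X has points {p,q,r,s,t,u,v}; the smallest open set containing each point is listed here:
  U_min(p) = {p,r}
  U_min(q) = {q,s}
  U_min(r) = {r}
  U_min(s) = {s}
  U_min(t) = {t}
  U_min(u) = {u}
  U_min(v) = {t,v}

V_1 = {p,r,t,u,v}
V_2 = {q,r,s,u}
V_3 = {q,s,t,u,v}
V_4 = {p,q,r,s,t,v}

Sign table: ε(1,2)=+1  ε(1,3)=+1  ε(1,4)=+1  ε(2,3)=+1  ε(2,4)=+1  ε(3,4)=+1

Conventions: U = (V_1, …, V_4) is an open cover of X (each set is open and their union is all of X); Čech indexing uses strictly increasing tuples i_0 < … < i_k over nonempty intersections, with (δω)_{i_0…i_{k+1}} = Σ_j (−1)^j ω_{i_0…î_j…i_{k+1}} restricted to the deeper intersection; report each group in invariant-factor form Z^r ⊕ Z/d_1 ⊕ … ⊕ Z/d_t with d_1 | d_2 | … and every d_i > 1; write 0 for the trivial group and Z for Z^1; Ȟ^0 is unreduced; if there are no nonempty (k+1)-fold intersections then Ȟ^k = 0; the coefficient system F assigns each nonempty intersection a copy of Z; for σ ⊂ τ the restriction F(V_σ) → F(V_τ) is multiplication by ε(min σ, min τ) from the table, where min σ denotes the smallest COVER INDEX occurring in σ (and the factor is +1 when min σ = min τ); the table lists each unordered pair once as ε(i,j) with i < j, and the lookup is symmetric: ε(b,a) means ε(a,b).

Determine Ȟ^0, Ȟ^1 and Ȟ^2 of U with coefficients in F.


Ȟ^0 ≅ Z, Ȟ^1 ≅ 0, Ȟ^2 ≅ Z

intersection data:
  V12={r,u} V13={t,u,v} V14={p,r,t,v} V23={q,s,u} V24={q,r,s} V34={q,s,t,v}
  V123={u} V124={r} V134={t,v} V234={q,s}
C dims 4,6,4; δ0: rk 3, SNF 1^3; δ1: rk 3, SNF 1^3
Ȟ^0 = (4 − 3) − 0 = 1, so Ȟ^0 ≅ Z
Ȟ^1 = (6 − 3) − 3 = 0, so Ȟ^1 ≅ 0
Ȟ^2 = (4 − 0) − 3 = 1, so Ȟ^2 ≅ Z
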